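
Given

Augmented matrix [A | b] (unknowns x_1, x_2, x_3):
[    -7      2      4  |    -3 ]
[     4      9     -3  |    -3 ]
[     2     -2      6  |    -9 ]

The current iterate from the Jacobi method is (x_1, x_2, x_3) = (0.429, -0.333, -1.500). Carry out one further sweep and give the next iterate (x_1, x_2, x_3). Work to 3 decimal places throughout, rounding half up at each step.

One sweep:
  x_1 = (-3 - (2)·-0.333 - (4)·-1.500) / (-7) = -0.524
  x_2 = (-3 - (4)·0.429 - (-3)·-1.500) / (9) = -1.024
  x_3 = (-9 - (2)·0.429 - (-2)·-0.333) / (6) = -1.754

(-0.524, -1.024, -1.754)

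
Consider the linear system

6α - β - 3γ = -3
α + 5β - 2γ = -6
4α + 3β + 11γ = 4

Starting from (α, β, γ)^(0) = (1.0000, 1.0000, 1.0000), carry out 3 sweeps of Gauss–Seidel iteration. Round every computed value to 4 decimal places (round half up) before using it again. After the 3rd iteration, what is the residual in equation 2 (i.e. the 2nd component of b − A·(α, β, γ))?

Iteration 1:
  α = (-3 - (-1)·1.0000 - (-3)·1.0000) / (6) = 0.1667
  β = (-6 - (1)·0.1667 - (-2)·1.0000) / (5) = -0.8333
  γ = (4 - (4)·0.1667 - (3)·-0.8333) / (11) = 0.5303
Iteration 2:
  α = (-3 - (-1)·-0.8333 - (-3)·0.5303) / (6) = -0.3737
  β = (-6 - (1)·-0.3737 - (-2)·0.5303) / (5) = -0.9131
  γ = (4 - (4)·-0.3737 - (3)·-0.9131) / (11) = 0.7486
Iteration 3:
  α = (-3 - (-1)·-0.9131 - (-3)·0.7486) / (6) = -0.2779
  β = (-6 - (1)·-0.2779 - (-2)·0.7486) / (5) = -0.8450
  γ = (4 - (4)·-0.2779 - (3)·-0.8450) / (11) = 0.6951
Residual b − A·x = (-0.0923, -0.1069, 0.0005)

-0.1069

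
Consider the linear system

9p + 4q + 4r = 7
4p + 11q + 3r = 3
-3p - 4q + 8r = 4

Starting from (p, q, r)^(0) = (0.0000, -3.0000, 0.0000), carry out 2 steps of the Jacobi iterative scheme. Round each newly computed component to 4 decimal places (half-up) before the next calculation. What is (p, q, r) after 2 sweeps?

(1.1010, -0.2222, 1.4280)

Iteration 1:
  p = (7 - (4)·-3.0000 - (4)·0.0000) / (9) = 2.1111
  q = (3 - (4)·0.0000 - (3)·0.0000) / (11) = 0.2727
  r = (4 - (-3)·0.0000 - (-4)·-3.0000) / (8) = -1.0000
Iteration 2:
  p = (7 - (4)·0.2727 - (4)·-1.0000) / (9) = 1.1010
  q = (3 - (4)·2.1111 - (3)·-1.0000) / (11) = -0.2222
  r = (4 - (-3)·2.1111 - (-4)·0.2727) / (8) = 1.4280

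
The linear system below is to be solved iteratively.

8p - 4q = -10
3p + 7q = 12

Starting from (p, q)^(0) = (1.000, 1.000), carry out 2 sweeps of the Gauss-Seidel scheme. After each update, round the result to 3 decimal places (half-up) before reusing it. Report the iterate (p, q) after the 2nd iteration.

Iteration 1:
  p = (-10 - (-4)·1.000) / (8) = -0.750
  q = (12 - (3)·-0.750) / (7) = 2.036
Iteration 2:
  p = (-10 - (-4)·2.036) / (8) = -0.232
  q = (12 - (3)·-0.232) / (7) = 1.814

(-0.232, 1.814)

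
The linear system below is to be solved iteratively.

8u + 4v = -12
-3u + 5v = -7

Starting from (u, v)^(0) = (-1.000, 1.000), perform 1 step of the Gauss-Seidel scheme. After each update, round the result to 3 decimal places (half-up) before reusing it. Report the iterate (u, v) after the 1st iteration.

Iteration 1:
  u = (-12 - (4)·1.000) / (8) = -2.000
  v = (-7 - (-3)·-2.000) / (5) = -2.600

(-2.000, -2.600)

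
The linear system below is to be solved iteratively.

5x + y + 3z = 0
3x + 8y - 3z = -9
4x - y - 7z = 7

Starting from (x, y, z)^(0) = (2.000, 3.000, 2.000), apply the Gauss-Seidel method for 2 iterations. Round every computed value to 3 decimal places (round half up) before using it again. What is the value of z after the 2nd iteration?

Iteration 1:
  x = (0 - (1)·3.000 - (3)·2.000) / (5) = -1.800
  y = (-9 - (3)·-1.800 - (-3)·2.000) / (8) = 0.300
  z = (7 - (4)·-1.800 - (-1)·0.300) / (-7) = -2.071
Iteration 2:
  x = (0 - (1)·0.300 - (3)·-2.071) / (5) = 1.183
  y = (-9 - (3)·1.183 - (-3)·-2.071) / (8) = -2.345
  z = (7 - (4)·1.183 - (-1)·-2.345) / (-7) = 0.011

0.011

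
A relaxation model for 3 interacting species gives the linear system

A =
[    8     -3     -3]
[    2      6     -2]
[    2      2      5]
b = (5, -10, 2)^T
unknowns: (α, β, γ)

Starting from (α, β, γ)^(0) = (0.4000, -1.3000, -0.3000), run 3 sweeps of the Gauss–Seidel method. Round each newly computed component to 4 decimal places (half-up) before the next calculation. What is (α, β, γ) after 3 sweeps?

Iteration 1:
  α = (5 - (-3)·-1.3000 - (-3)·-0.3000) / (8) = 0.0250
  β = (-10 - (2)·0.0250 - (-2)·-0.3000) / (6) = -1.7750
  γ = (2 - (2)·0.0250 - (2)·-1.7750) / (5) = 1.1000
Iteration 2:
  α = (5 - (-3)·-1.7750 - (-3)·1.1000) / (8) = 0.3719
  β = (-10 - (2)·0.3719 - (-2)·1.1000) / (6) = -1.4240
  γ = (2 - (2)·0.3719 - (2)·-1.4240) / (5) = 0.8208
Iteration 3:
  α = (5 - (-3)·-1.4240 - (-3)·0.8208) / (8) = 0.3988
  β = (-10 - (2)·0.3988 - (-2)·0.8208) / (6) = -1.5260
  γ = (2 - (2)·0.3988 - (2)·-1.5260) / (5) = 0.8509

(0.3988, -1.5260, 0.8509)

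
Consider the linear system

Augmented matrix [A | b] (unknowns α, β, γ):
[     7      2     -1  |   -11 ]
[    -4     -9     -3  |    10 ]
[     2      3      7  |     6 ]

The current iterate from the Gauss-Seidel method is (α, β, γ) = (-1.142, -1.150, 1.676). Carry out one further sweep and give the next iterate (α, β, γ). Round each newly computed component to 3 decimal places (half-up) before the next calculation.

(-1.003, -1.224, 1.668)

One sweep:
  α = (-11 - (2)·-1.150 - (-1)·1.676) / (7) = -1.003
  β = (10 - (-4)·-1.003 - (-3)·1.676) / (-9) = -1.224
  γ = (6 - (2)·-1.003 - (3)·-1.224) / (7) = 1.668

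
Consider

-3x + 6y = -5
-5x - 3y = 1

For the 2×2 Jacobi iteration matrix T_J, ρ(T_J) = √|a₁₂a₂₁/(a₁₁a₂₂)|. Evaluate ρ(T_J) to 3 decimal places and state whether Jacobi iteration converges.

a₁₂a₂₁/(a₁₁a₂₂) = (6)·(-5) / ((-3)·(-3)) = -3.333333
ρ = √|-3.333333| = √3.333333 = 1.826
ρ > 1, so Jacobi diverges

1.826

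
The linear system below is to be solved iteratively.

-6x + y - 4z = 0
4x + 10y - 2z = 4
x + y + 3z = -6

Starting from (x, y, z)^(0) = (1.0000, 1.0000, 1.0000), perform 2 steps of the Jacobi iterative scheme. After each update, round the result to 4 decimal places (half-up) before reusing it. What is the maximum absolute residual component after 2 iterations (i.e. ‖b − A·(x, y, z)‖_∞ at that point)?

Iteration 1:
  x = (0 - (1)·1.0000 - (-4)·1.0000) / (-6) = -0.5000
  y = (4 - (4)·1.0000 - (-2)·1.0000) / (10) = 0.2000
  z = (-6 - (1)·1.0000 - (1)·1.0000) / (3) = -2.6667
Iteration 2:
  x = (0 - (1)·0.2000 - (-4)·-2.6667) / (-6) = 1.8111
  y = (4 - (4)·-0.5000 - (-2)·-2.6667) / (10) = 0.0667
  z = (-6 - (1)·-0.5000 - (1)·0.2000) / (3) = -1.9000
Residual b − A·x = (3.1999, -7.7114, -2.1778); ∞-norm = 7.7114

7.7114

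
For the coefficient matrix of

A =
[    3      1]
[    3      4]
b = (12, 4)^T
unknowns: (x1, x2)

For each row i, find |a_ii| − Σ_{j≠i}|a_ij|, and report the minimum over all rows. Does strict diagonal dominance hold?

row 1: |3| − (1) = 2
row 2: |4| − (3) = 1
minimum over rows = 1 → strictly diagonally dominant (convergence guaranteed)

1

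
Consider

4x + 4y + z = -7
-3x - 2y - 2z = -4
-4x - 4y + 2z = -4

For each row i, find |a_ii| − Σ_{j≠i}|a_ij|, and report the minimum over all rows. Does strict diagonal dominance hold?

-6

row 1: |4| − (4+1) = -1
row 2: |-2| − (3+2) = -3
row 3: |2| − (4+4) = -6
minimum over rows = -6 → not strictly diagonally dominant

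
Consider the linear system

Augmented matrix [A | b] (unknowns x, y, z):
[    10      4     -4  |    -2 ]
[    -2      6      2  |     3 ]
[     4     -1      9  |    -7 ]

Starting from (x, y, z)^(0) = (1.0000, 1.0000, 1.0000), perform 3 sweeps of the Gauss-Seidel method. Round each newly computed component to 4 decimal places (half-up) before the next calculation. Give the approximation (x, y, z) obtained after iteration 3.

Iteration 1:
  x = (-2 - (4)·1.0000 - (-4)·1.0000) / (10) = -0.2000
  y = (3 - (-2)·-0.2000 - (2)·1.0000) / (6) = 0.1000
  z = (-7 - (4)·-0.2000 - (-1)·0.1000) / (9) = -0.6778
Iteration 2:
  x = (-2 - (4)·0.1000 - (-4)·-0.6778) / (10) = -0.5111
  y = (3 - (-2)·-0.5111 - (2)·-0.6778) / (6) = 0.5556
  z = (-7 - (4)·-0.5111 - (-1)·0.5556) / (9) = -0.4889
Iteration 3:
  x = (-2 - (4)·0.5556 - (-4)·-0.4889) / (10) = -0.6178
  y = (3 - (-2)·-0.6178 - (2)·-0.4889) / (6) = 0.4570
  z = (-7 - (4)·-0.6178 - (-1)·0.4570) / (9) = -0.4524

(-0.6178, 0.4570, -0.4524)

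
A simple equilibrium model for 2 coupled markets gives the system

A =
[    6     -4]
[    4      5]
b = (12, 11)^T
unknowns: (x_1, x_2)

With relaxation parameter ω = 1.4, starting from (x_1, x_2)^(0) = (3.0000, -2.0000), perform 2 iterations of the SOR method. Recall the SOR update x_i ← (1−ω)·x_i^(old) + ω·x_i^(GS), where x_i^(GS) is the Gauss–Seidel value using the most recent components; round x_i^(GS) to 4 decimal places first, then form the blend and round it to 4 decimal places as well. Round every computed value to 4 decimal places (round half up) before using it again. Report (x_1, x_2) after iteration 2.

Iteration 1:
  x_1: GS value = (12 - (-4)·-2.0000) / (6) = 0.6667;  x_1 ← (1−ω)·3.0000 + ω·0.6667 = -0.2666
  x_2: GS value = (11 - (4)·-0.2666) / (5) = 2.4133;  x_2 ← (1−ω)·-2.0000 + ω·2.4133 = 4.1786
Iteration 2:
  x_1: GS value = (12 - (-4)·4.1786) / (6) = 4.7857;  x_1 ← (1−ω)·-0.2666 + ω·4.7857 = 6.8066
  x_2: GS value = (11 - (4)·6.8066) / (5) = -3.2453;  x_2 ← (1−ω)·4.1786 + ω·-3.2453 = -6.2149

(6.8066, -6.2149)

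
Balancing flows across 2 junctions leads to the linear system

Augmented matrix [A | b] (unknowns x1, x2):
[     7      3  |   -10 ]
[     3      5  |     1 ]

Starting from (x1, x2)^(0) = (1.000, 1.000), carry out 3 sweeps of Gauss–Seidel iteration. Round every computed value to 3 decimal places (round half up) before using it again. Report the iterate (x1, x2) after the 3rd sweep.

(-2.026, 1.416)

Iteration 1:
  x1 = (-10 - (3)·1.000) / (7) = -1.857
  x2 = (1 - (3)·-1.857) / (5) = 1.314
Iteration 2:
  x1 = (-10 - (3)·1.314) / (7) = -1.992
  x2 = (1 - (3)·-1.992) / (5) = 1.395
Iteration 3:
  x1 = (-10 - (3)·1.395) / (7) = -2.026
  x2 = (1 - (3)·-2.026) / (5) = 1.416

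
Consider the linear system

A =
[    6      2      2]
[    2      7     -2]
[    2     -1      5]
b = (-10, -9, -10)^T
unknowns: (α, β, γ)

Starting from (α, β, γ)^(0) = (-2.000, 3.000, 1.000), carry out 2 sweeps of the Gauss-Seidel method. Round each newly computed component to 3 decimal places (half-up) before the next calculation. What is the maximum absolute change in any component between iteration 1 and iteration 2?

Iteration 1:
  α = (-10 - (2)·3.000 - (2)·1.000) / (6) = -3.000
  β = (-9 - (2)·-3.000 - (-2)·1.000) / (7) = -0.143
  γ = (-10 - (2)·-3.000 - (-1)·-0.143) / (5) = -0.829
Iteration 2:
  α = (-10 - (2)·-0.143 - (2)·-0.829) / (6) = -1.343
  β = (-9 - (2)·-1.343 - (-2)·-0.829) / (7) = -1.139
  γ = (-10 - (2)·-1.343 - (-1)·-1.139) / (5) = -1.691
Change: (1.657, -0.996, -0.862) → max |·| = 1.657

1.657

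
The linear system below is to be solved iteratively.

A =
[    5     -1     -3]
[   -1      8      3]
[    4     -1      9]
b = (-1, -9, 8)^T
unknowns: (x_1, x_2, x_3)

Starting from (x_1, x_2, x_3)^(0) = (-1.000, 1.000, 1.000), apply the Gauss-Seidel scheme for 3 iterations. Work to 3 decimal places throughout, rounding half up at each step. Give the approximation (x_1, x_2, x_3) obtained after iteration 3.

(0.035, -1.433, 0.714)

Iteration 1:
  x_1 = (-1 - (-1)·1.000 - (-3)·1.000) / (5) = 0.600
  x_2 = (-9 - (-1)·0.600 - (3)·1.000) / (8) = -1.425
  x_3 = (8 - (4)·0.600 - (-1)·-1.425) / (9) = 0.464
Iteration 2:
  x_1 = (-1 - (-1)·-1.425 - (-3)·0.464) / (5) = -0.207
  x_2 = (-9 - (-1)·-0.207 - (3)·0.464) / (8) = -1.325
  x_3 = (8 - (4)·-0.207 - (-1)·-1.325) / (9) = 0.834
Iteration 3:
  x_1 = (-1 - (-1)·-1.325 - (-3)·0.834) / (5) = 0.035
  x_2 = (-9 - (-1)·0.035 - (3)·0.834) / (8) = -1.433
  x_3 = (8 - (4)·0.035 - (-1)·-1.433) / (9) = 0.714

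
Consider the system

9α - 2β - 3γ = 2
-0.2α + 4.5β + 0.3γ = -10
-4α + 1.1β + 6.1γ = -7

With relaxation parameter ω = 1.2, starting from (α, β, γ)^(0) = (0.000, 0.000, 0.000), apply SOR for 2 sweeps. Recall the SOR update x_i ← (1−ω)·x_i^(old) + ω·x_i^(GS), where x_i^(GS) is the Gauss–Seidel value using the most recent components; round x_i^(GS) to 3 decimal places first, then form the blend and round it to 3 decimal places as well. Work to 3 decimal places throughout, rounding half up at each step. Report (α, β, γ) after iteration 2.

(-0.731, -2.128, -1.373)

Iteration 1:
  α: GS value = (2 - (-2)·0.000 - (-3)·0.000) / (9) = 0.222;  α ← (1−ω)·0.000 + ω·0.222 = 0.266
  β: GS value = (-10 - (-0.2)·0.266 - (0.3)·0.000) / (4.5) = -2.210;  β ← (1−ω)·0.000 + ω·-2.210 = -2.652
  γ: GS value = (-7 - (-4)·0.266 - (1.1)·-2.652) / (6.1) = -0.495;  γ ← (1−ω)·0.000 + ω·-0.495 = -0.594
Iteration 2:
  α: GS value = (2 - (-2)·-2.652 - (-3)·-0.594) / (9) = -0.565;  α ← (1−ω)·0.266 + ω·-0.565 = -0.731
  β: GS value = (-10 - (-0.2)·-0.731 - (0.3)·-0.594) / (4.5) = -2.215;  β ← (1−ω)·-2.652 + ω·-2.215 = -2.128
  γ: GS value = (-7 - (-4)·-0.731 - (1.1)·-2.128) / (6.1) = -1.243;  γ ← (1−ω)·-0.594 + ω·-1.243 = -1.373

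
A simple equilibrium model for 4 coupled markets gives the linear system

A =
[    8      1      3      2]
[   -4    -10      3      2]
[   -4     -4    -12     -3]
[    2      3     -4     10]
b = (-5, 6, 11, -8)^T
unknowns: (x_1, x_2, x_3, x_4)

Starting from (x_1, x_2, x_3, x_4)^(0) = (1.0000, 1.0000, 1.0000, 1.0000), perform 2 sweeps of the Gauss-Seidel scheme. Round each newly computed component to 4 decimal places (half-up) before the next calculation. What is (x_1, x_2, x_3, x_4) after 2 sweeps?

Iteration 1:
  x_1 = (-5 - (1)·1.0000 - (3)·1.0000 - (2)·1.0000) / (8) = -1.3750
  x_2 = (6 - (-4)·-1.3750 - (3)·1.0000 - (2)·1.0000) / (-10) = 0.4500
  x_3 = (11 - (-4)·-1.3750 - (-4)·0.4500 - (-3)·1.0000) / (-12) = -0.8583
  x_4 = (-8 - (2)·-1.3750 - (3)·0.4500 - (-4)·-0.8583) / (10) = -1.0033
Iteration 2:
  x_1 = (-5 - (1)·0.4500 - (3)·-0.8583 - (2)·-1.0033) / (8) = -0.1086
  x_2 = (6 - (-4)·-0.1086 - (3)·-0.8583 - (2)·-1.0033) / (-10) = -1.0147
  x_3 = (11 - (-4)·-0.1086 - (-4)·-1.0147 - (-3)·-1.0033) / (-12) = -0.2914
  x_4 = (-8 - (2)·-0.1086 - (3)·-1.0147 - (-4)·-0.2914) / (10) = -0.5904

(-0.1086, -1.0147, -0.2914, -0.5904)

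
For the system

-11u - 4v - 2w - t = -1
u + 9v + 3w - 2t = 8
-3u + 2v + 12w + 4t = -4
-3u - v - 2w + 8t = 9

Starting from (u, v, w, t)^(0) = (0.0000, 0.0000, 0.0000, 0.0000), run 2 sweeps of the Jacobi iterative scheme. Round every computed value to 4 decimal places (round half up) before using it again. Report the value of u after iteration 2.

Iteration 1:
  u = (-1 - (-4)·0.0000 - (-2)·0.0000 - (-1)·0.0000) / (-11) = 0.0909
  v = (8 - (1)·0.0000 - (3)·0.0000 - (-2)·0.0000) / (9) = 0.8889
  w = (-4 - (-3)·0.0000 - (2)·0.0000 - (4)·0.0000) / (12) = -0.3333
  t = (9 - (-3)·0.0000 - (-1)·0.0000 - (-2)·0.0000) / (8) = 1.1250
Iteration 2:
  u = (-1 - (-4)·0.8889 - (-2)·-0.3333 - (-1)·1.1250) / (-11) = -0.2740
  v = (8 - (1)·0.0909 - (3)·-0.3333 - (-2)·1.1250) / (9) = 1.2399
  w = (-4 - (-3)·0.0909 - (2)·0.8889 - (4)·1.1250) / (12) = -0.8338
  t = (9 - (-3)·0.0909 - (-1)·0.8889 - (-2)·-0.3333) / (8) = 1.1869

-0.2740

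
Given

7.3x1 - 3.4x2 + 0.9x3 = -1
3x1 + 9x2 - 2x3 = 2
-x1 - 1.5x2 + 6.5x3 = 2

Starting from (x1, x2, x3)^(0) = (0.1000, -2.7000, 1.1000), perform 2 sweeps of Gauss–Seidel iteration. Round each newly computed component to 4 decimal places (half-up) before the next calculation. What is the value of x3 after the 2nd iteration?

0.3959

Iteration 1:
  x1 = (-1 - (-3.4)·-2.7000 - (0.9)·1.1000) / (7.3) = -1.5301
  x2 = (2 - (3)·-1.5301 - (-2)·1.1000) / (9) = 0.9767
  x3 = (2 - (-1)·-1.5301 - (-1.5)·0.9767) / (6.5) = 0.2977
Iteration 2:
  x1 = (-1 - (-3.4)·0.9767 - (0.9)·0.2977) / (7.3) = 0.2812
  x2 = (2 - (3)·0.2812 - (-2)·0.2977) / (9) = 0.1946
  x3 = (2 - (-1)·0.2812 - (-1.5)·0.1946) / (6.5) = 0.3959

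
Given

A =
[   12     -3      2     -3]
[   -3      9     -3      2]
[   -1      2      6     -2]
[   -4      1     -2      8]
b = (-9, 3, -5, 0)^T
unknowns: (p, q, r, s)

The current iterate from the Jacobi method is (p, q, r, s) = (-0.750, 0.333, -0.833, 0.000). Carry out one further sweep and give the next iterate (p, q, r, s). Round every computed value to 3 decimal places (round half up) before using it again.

One sweep:
  p = (-9 - (-3)·0.333 - (2)·-0.833 - (-3)·0.000) / (12) = -0.528
  q = (3 - (-3)·-0.750 - (-3)·-0.833 - (2)·0.000) / (9) = -0.194
  r = (-5 - (-1)·-0.750 - (2)·0.333 - (-2)·0.000) / (6) = -1.069
  s = (0 - (-4)·-0.750 - (1)·0.333 - (-2)·-0.833) / (8) = -0.625

(-0.528, -0.194, -1.069, -0.625)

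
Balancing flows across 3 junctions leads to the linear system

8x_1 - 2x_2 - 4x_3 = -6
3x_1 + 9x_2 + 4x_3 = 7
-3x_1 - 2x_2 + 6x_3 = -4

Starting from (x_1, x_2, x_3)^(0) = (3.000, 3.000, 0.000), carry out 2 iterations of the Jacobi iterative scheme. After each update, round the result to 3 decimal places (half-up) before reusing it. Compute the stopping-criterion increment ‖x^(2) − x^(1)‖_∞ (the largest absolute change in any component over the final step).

Iteration 1:
  x_1 = (-6 - (-2)·3.000 - (-4)·0.000) / (8) = 0.000
  x_2 = (7 - (3)·3.000 - (4)·0.000) / (9) = -0.222
  x_3 = (-4 - (-3)·3.000 - (-2)·3.000) / (6) = 1.833
Iteration 2:
  x_1 = (-6 - (-2)·-0.222 - (-4)·1.833) / (8) = 0.111
  x_2 = (7 - (3)·0.000 - (4)·1.833) / (9) = -0.037
  x_3 = (-4 - (-3)·0.000 - (-2)·-0.222) / (6) = -0.741
Change: (0.111, 0.185, -2.574) → max |·| = 2.574

2.574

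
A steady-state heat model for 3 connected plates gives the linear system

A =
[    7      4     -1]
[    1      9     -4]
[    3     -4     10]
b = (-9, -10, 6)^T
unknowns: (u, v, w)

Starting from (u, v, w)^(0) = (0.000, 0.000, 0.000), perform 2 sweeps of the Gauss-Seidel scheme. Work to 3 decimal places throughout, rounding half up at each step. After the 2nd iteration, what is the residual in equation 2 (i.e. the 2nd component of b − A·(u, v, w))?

Iteration 1:
  u = (-9 - (4)·0.000 - (-1)·0.000) / (7) = -1.286
  v = (-10 - (1)·-1.286 - (-4)·0.000) / (9) = -0.968
  w = (6 - (3)·-1.286 - (-4)·-0.968) / (10) = 0.599
Iteration 2:
  u = (-9 - (4)·-0.968 - (-1)·0.599) / (7) = -0.647
  v = (-10 - (1)·-0.647 - (-4)·0.599) / (9) = -0.773
  w = (6 - (3)·-0.647 - (-4)·-0.773) / (10) = 0.485
Residual b − A·x = (-0.894, -0.456, -0.001)

-0.456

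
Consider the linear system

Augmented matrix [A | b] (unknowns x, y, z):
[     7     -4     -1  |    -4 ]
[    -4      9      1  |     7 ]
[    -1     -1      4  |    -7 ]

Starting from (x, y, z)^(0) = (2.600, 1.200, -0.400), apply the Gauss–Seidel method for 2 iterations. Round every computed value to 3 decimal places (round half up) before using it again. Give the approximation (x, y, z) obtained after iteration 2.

Iteration 1:
  x = (-4 - (-4)·1.200 - (-1)·-0.400) / (7) = 0.057
  y = (7 - (-4)·0.057 - (1)·-0.400) / (9) = 0.848
  z = (-7 - (-1)·0.057 - (-1)·0.848) / (4) = -1.524
Iteration 2:
  x = (-4 - (-4)·0.848 - (-1)·-1.524) / (7) = -0.305
  y = (7 - (-4)·-0.305 - (1)·-1.524) / (9) = 0.812
  z = (-7 - (-1)·-0.305 - (-1)·0.812) / (4) = -1.623

(-0.305, 0.812, -1.623)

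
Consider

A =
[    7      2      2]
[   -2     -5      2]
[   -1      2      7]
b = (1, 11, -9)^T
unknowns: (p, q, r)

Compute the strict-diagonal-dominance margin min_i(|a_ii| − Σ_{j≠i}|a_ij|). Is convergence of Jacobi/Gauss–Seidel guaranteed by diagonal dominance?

row 1: |7| − (2+2) = 3
row 2: |-5| − (2+2) = 1
row 3: |7| − (1+2) = 4
minimum over rows = 1 → strictly diagonally dominant (convergence guaranteed)

1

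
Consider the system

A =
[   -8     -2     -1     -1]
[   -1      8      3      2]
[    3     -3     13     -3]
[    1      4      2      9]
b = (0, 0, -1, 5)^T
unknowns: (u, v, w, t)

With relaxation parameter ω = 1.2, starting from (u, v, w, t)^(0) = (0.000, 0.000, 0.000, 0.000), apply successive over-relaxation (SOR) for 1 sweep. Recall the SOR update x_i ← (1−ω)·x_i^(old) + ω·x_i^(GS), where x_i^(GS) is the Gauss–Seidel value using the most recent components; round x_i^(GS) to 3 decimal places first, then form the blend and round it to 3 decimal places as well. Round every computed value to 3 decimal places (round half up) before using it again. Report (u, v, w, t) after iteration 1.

(0.000, 0.000, -0.092, 0.691)

Iteration 1:
  u: GS value = (0 - (-2)·0.000 - (-1)·0.000 - (-1)·0.000) / (-8) = 0.000;  u ← (1−ω)·0.000 + ω·0.000 = 0.000
  v: GS value = (0 - (-1)·0.000 - (3)·0.000 - (2)·0.000) / (8) = 0.000;  v ← (1−ω)·0.000 + ω·0.000 = 0.000
  w: GS value = (-1 - (3)·0.000 - (-3)·0.000 - (-3)·0.000) / (13) = -0.077;  w ← (1−ω)·0.000 + ω·-0.077 = -0.092
  t: GS value = (5 - (1)·0.000 - (4)·0.000 - (2)·-0.092) / (9) = 0.576;  t ← (1−ω)·0.000 + ω·0.576 = 0.691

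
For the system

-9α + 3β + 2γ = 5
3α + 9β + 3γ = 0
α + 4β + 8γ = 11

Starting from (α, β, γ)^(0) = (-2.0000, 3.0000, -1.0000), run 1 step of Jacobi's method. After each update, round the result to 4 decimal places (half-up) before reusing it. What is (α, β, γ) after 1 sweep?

(0.2222, 1.0000, 0.1250)

Iteration 1:
  α = (5 - (3)·3.0000 - (2)·-1.0000) / (-9) = 0.2222
  β = (0 - (3)·-2.0000 - (3)·-1.0000) / (9) = 1.0000
  γ = (11 - (1)·-2.0000 - (4)·3.0000) / (8) = 0.1250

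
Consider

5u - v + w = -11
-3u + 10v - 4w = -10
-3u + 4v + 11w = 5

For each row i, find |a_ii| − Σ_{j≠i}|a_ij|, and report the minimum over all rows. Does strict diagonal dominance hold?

row 1: |5| − (1+1) = 3
row 2: |10| − (3+4) = 3
row 3: |11| − (3+4) = 4
minimum over rows = 3 → strictly diagonally dominant (convergence guaranteed)

3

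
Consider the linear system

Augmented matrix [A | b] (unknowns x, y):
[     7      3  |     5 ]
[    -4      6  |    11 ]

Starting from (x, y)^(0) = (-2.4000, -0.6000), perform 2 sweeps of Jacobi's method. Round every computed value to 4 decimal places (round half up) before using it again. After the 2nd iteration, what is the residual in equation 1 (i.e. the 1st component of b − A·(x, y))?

Iteration 1:
  x = (5 - (3)·-0.6000) / (7) = 0.9714
  y = (11 - (-4)·-2.4000) / (6) = 0.2333
Iteration 2:
  x = (5 - (3)·0.2333) / (7) = 0.6143
  y = (11 - (-4)·0.9714) / (6) = 2.4809
Residual b − A·x = (-6.7428, -1.4282)

-6.7428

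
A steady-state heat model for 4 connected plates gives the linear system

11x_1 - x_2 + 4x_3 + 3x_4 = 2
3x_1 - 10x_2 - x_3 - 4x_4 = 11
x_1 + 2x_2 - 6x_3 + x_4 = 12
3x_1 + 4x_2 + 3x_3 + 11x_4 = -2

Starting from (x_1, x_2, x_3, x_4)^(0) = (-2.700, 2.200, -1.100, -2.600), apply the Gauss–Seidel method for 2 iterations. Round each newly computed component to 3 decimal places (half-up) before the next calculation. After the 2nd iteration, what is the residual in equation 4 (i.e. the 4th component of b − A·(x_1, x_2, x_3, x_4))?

Iteration 1:
  x_1 = (2 - (-1)·2.200 - (4)·-1.100 - (3)·-2.600) / (11) = 1.491
  x_2 = (11 - (3)·1.491 - (-1)·-1.100 - (-4)·-2.600) / (-10) = 0.497
  x_3 = (12 - (1)·1.491 - (2)·0.497 - (1)·-2.600) / (-6) = -2.019
  x_4 = (-2 - (3)·1.491 - (4)·0.497 - (3)·-2.019) / (11) = -0.219
Iteration 2:
  x_1 = (2 - (-1)·0.497 - (4)·-2.019 - (3)·-0.219) / (11) = 1.021
  x_2 = (11 - (3)·1.021 - (-1)·-2.019 - (-4)·-0.219) / (-10) = -0.504
  x_3 = (12 - (1)·1.021 - (2)·-0.504 - (1)·-0.219) / (-6) = -2.034
  x_4 = (-2 - (3)·1.021 - (4)·-0.504 - (3)·-2.034) / (11) = 0.278
Residual b − A·x = (-2.433, 1.975, -0.495, -0.003)

-0.003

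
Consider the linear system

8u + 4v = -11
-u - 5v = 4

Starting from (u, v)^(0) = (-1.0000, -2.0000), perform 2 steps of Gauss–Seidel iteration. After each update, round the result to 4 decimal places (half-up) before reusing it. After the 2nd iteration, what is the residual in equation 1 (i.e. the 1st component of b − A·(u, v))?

Iteration 1:
  u = (-11 - (4)·-2.0000) / (8) = -0.3750
  v = (4 - (-1)·-0.3750) / (-5) = -0.7250
Iteration 2:
  u = (-11 - (4)·-0.7250) / (8) = -1.0125
  v = (4 - (-1)·-1.0125) / (-5) = -0.5975
Residual b − A·x = (-0.5100, 0.0000)

-0.5100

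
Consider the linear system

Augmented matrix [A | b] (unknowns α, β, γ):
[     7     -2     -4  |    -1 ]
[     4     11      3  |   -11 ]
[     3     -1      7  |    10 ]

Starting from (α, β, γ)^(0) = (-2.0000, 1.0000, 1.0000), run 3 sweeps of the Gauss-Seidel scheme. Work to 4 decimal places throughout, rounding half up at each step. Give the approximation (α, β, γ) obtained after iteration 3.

Iteration 1:
  α = (-1 - (-2)·1.0000 - (-4)·1.0000) / (7) = 0.7143
  β = (-11 - (4)·0.7143 - (3)·1.0000) / (11) = -1.5325
  γ = (10 - (3)·0.7143 - (-1)·-1.5325) / (7) = 0.9035
Iteration 2:
  α = (-1 - (-2)·-1.5325 - (-4)·0.9035) / (7) = -0.0644
  β = (-11 - (4)·-0.0644 - (3)·0.9035) / (11) = -1.2230
  γ = (10 - (3)·-0.0644 - (-1)·-1.2230) / (7) = 1.2815
Iteration 3:
  α = (-1 - (-2)·-1.2230 - (-4)·1.2815) / (7) = 0.2400
  β = (-11 - (4)·0.2400 - (3)·1.2815) / (11) = -1.4368
  γ = (10 - (3)·0.2400 - (-1)·-1.4368) / (7) = 1.1205

(0.2400, -1.4368, 1.1205)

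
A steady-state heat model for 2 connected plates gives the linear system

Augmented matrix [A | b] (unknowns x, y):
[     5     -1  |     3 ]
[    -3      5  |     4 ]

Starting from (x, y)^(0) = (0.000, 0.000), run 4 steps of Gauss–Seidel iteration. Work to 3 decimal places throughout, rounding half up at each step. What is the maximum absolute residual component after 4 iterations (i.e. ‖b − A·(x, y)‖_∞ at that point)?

0.003

Iteration 1:
  x = (3 - (-1)·0.000) / (5) = 0.600
  y = (4 - (-3)·0.600) / (5) = 1.160
Iteration 2:
  x = (3 - (-1)·1.160) / (5) = 0.832
  y = (4 - (-3)·0.832) / (5) = 1.299
Iteration 3:
  x = (3 - (-1)·1.299) / (5) = 0.860
  y = (4 - (-3)·0.860) / (5) = 1.316
Iteration 4:
  x = (3 - (-1)·1.316) / (5) = 0.863
  y = (4 - (-3)·0.863) / (5) = 1.318
Residual b − A·x = (0.003, -0.001); ∞-norm = 0.003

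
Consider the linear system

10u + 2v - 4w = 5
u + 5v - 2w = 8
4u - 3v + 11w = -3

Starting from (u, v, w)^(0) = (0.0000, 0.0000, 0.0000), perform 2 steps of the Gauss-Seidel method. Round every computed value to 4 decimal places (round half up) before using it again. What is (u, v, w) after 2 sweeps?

Iteration 1:
  u = (5 - (2)·0.0000 - (-4)·0.0000) / (10) = 0.5000
  v = (8 - (1)·0.5000 - (-2)·0.0000) / (5) = 1.5000
  w = (-3 - (4)·0.5000 - (-3)·1.5000) / (11) = -0.0455
Iteration 2:
  u = (5 - (2)·1.5000 - (-4)·-0.0455) / (10) = 0.1818
  v = (8 - (1)·0.1818 - (-2)·-0.0455) / (5) = 1.5454
  w = (-3 - (4)·0.1818 - (-3)·1.5454) / (11) = 0.0826

(0.1818, 1.5454, 0.0826)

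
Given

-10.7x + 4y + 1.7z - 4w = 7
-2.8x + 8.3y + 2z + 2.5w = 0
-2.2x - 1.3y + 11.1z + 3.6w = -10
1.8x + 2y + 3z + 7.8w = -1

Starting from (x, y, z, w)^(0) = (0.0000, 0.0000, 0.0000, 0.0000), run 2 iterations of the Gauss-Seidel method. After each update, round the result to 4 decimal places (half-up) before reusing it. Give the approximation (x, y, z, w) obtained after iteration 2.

Iteration 1:
  x = (7 - (4)·0.0000 - (1.7)·0.0000 - (-4)·0.0000) / (-10.7) = -0.6542
  y = (0 - (-2.8)·-0.6542 - (2)·0.0000 - (2.5)·0.0000) / (8.3) = -0.2207
  z = (-10 - (-2.2)·-0.6542 - (-1.3)·-0.2207 - (3.6)·0.0000) / (11.1) = -1.0564
  w = (-1 - (1.8)·-0.6542 - (2)·-0.2207 - (3)·-1.0564) / (7.8) = 0.4857
Iteration 2:
  x = (7 - (4)·-0.2207 - (1.7)·-1.0564 - (-4)·0.4857) / (-10.7) = -1.0861
  y = (0 - (-2.8)·-1.0861 - (2)·-1.0564 - (2.5)·0.4857) / (8.3) = -0.2581
  z = (-10 - (-2.2)·-1.0861 - (-1.3)·-0.2581 - (3.6)·0.4857) / (11.1) = -1.3039
  w = (-1 - (1.8)·-1.0861 - (2)·-0.2581 - (3)·-1.3039) / (7.8) = 0.6901

(-1.0861, -0.2581, -1.3039, 0.6901)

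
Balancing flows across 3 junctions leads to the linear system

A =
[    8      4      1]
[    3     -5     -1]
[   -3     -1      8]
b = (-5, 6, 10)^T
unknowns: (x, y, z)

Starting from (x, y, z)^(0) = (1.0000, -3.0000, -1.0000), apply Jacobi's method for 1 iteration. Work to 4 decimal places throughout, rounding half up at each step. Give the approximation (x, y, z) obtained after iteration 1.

(1.0000, -0.4000, 1.2500)

Iteration 1:
  x = (-5 - (4)·-3.0000 - (1)·-1.0000) / (8) = 1.0000
  y = (6 - (3)·1.0000 - (-1)·-1.0000) / (-5) = -0.4000
  z = (10 - (-3)·1.0000 - (-1)·-3.0000) / (8) = 1.2500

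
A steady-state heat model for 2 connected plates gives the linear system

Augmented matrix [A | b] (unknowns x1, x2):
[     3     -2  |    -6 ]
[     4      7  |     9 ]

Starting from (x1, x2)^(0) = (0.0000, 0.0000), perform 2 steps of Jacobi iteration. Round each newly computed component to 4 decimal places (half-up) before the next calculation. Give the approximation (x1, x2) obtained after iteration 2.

Iteration 1:
  x1 = (-6 - (-2)·0.0000) / (3) = -2.0000
  x2 = (9 - (4)·0.0000) / (7) = 1.2857
Iteration 2:
  x1 = (-6 - (-2)·1.2857) / (3) = -1.1429
  x2 = (9 - (4)·-2.0000) / (7) = 2.4286

(-1.1429, 2.4286)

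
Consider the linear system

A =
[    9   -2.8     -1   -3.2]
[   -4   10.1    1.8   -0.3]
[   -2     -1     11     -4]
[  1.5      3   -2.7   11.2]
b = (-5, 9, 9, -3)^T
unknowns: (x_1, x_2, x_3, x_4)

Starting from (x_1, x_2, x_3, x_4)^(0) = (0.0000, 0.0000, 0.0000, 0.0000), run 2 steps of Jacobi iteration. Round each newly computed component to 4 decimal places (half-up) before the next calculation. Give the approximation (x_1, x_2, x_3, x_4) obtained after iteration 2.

Iteration 1:
  x_1 = (-5 - (-2.8)·0.0000 - (-1)·0.0000 - (-3.2)·0.0000) / (9) = -0.5556
  x_2 = (9 - (-4)·0.0000 - (1.8)·0.0000 - (-0.3)·0.0000) / (10.1) = 0.8911
  x_3 = (9 - (-2)·0.0000 - (-1)·0.0000 - (-4)·0.0000) / (11) = 0.8182
  x_4 = (-3 - (1.5)·0.0000 - (3)·0.0000 - (-2.7)·0.0000) / (11.2) = -0.2679
Iteration 2:
  x_1 = (-5 - (-2.8)·0.8911 - (-1)·0.8182 - (-3.2)·-0.2679) / (9) = -0.2827
  x_2 = (9 - (-4)·-0.5556 - (1.8)·0.8182 - (-0.3)·-0.2679) / (10.1) = 0.5173
  x_3 = (9 - (-2)·-0.5556 - (-1)·0.8911 - (-4)·-0.2679) / (11) = 0.7008
  x_4 = (-3 - (1.5)·-0.5556 - (3)·0.8911 - (-2.7)·0.8182) / (11.2) = -0.2349

(-0.2827, 0.5173, 0.7008, -0.2349)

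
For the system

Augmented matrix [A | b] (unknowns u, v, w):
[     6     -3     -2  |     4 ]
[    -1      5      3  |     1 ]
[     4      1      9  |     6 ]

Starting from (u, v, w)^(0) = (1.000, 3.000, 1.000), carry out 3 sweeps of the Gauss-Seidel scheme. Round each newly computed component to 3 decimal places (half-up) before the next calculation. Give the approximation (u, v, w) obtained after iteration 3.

(1.077, 0.205, 0.165)

Iteration 1:
  u = (4 - (-3)·3.000 - (-2)·1.000) / (6) = 2.500
  v = (1 - (-1)·2.500 - (3)·1.000) / (5) = 0.100
  w = (6 - (4)·2.500 - (1)·0.100) / (9) = -0.456
Iteration 2:
  u = (4 - (-3)·0.100 - (-2)·-0.456) / (6) = 0.565
  v = (1 - (-1)·0.565 - (3)·-0.456) / (5) = 0.587
  w = (6 - (4)·0.565 - (1)·0.587) / (9) = 0.350
Iteration 3:
  u = (4 - (-3)·0.587 - (-2)·0.350) / (6) = 1.077
  v = (1 - (-1)·1.077 - (3)·0.350) / (5) = 0.205
  w = (6 - (4)·1.077 - (1)·0.205) / (9) = 0.165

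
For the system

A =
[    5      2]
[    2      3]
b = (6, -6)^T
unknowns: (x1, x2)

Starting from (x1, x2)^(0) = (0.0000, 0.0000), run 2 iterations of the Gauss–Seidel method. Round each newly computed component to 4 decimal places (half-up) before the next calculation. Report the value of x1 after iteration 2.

2.3200

Iteration 1:
  x1 = (6 - (2)·0.0000) / (5) = 1.2000
  x2 = (-6 - (2)·1.2000) / (3) = -2.8000
Iteration 2:
  x1 = (6 - (2)·-2.8000) / (5) = 2.3200
  x2 = (-6 - (2)·2.3200) / (3) = -3.5467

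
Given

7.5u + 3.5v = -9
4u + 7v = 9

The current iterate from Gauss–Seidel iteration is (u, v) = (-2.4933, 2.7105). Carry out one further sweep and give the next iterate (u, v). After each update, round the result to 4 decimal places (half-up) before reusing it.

One sweep:
  u = (-9 - (3.5)·2.7105) / (7.5) = -2.4649
  v = (9 - (4)·-2.4649) / (7) = 2.6942

(-2.4649, 2.6942)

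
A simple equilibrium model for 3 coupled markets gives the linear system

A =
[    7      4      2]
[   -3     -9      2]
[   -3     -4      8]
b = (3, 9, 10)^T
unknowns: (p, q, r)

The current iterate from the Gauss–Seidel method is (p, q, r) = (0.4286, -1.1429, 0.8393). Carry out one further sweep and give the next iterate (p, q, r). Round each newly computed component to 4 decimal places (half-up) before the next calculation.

(0.8419, -1.0941, 1.0187)

One sweep:
  p = (3 - (4)·-1.1429 - (2)·0.8393) / (7) = 0.8419
  q = (9 - (-3)·0.8419 - (2)·0.8393) / (-9) = -1.0941
  r = (10 - (-3)·0.8419 - (-4)·-1.0941) / (8) = 1.0187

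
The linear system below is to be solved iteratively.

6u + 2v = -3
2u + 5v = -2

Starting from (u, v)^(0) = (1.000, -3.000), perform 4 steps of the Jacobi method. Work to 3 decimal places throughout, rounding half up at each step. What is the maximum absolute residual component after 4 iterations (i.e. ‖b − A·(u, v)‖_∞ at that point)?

Iteration 1:
  u = (-3 - (2)·-3.000) / (6) = 0.500
  v = (-2 - (2)·1.000) / (5) = -0.800
Iteration 2:
  u = (-3 - (2)·-0.800) / (6) = -0.233
  v = (-2 - (2)·0.500) / (5) = -0.600
Iteration 3:
  u = (-3 - (2)·-0.600) / (6) = -0.300
  v = (-2 - (2)·-0.233) / (5) = -0.307
Iteration 4:
  u = (-3 - (2)·-0.307) / (6) = -0.398
  v = (-2 - (2)·-0.300) / (5) = -0.280
Residual b − A·x = (-0.052, 0.196); ∞-norm = 0.196

0.196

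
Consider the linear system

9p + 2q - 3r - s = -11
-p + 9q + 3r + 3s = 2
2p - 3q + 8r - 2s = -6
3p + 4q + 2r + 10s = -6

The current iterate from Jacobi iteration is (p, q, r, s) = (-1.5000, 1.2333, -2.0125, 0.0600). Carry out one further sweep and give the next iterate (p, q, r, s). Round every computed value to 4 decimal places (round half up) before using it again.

One sweep:
  p = (-11 - (2)·1.2333 - (-3)·-2.0125 - (-1)·0.0600) / (9) = -2.1605
  q = (2 - (-1)·-1.5000 - (3)·-2.0125 - (3)·0.0600) / (9) = 0.7064
  r = (-6 - (2)·-1.5000 - (-3)·1.2333 - (-2)·0.0600) / (8) = 0.1025
  s = (-6 - (3)·-1.5000 - (4)·1.2333 - (2)·-2.0125) / (10) = -0.2408

(-2.1605, 0.7064, 0.1025, -0.2408)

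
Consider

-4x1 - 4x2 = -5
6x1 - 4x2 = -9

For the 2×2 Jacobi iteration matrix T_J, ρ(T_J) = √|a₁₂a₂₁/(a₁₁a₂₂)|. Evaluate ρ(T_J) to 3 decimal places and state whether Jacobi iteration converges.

a₁₂a₂₁/(a₁₁a₂₂) = (-4)·(6) / ((-4)·(-4)) = -1.500000
ρ = √|-1.500000| = √1.500000 = 1.225
ρ > 1, so Jacobi diverges

1.225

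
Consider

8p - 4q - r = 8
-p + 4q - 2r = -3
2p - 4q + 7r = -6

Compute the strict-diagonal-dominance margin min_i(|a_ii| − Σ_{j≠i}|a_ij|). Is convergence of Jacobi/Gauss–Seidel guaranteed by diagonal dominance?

row 1: |8| − (4+1) = 3
row 2: |4| − (1+2) = 1
row 3: |7| − (2+4) = 1
minimum over rows = 1 → strictly diagonally dominant (convergence guaranteed)

1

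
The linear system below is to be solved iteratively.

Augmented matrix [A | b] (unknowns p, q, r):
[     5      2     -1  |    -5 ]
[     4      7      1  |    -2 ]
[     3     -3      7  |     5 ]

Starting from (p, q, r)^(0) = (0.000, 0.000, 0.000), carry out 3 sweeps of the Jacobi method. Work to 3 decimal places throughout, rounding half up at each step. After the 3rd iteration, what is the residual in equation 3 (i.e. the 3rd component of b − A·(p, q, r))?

-0.195

Iteration 1:
  p = (-5 - (2)·0.000 - (-1)·0.000) / (5) = -1.000
  q = (-2 - (4)·0.000 - (1)·0.000) / (7) = -0.286
  r = (5 - (3)·0.000 - (-3)·0.000) / (7) = 0.714
Iteration 2:
  p = (-5 - (2)·-0.286 - (-1)·0.714) / (5) = -0.743
  q = (-2 - (4)·-1.000 - (1)·0.714) / (7) = 0.184
  r = (5 - (3)·-1.000 - (-3)·-0.286) / (7) = 1.020
Iteration 3:
  p = (-5 - (2)·0.184 - (-1)·1.020) / (5) = -0.870
  q = (-2 - (4)·-0.743 - (1)·1.020) / (7) = -0.007
  r = (5 - (3)·-0.743 - (-3)·0.184) / (7) = 1.112
Residual b − A·x = (0.476, 0.417, -0.195)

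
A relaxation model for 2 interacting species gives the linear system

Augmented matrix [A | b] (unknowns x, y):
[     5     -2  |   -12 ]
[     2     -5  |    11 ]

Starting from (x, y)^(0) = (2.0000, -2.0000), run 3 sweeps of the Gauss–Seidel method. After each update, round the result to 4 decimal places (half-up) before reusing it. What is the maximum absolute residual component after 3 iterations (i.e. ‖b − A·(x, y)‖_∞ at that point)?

Iteration 1:
  x = (-12 - (-2)·-2.0000) / (5) = -3.2000
  y = (11 - (2)·-3.2000) / (-5) = -3.4800
Iteration 2:
  x = (-12 - (-2)·-3.4800) / (5) = -3.7920
  y = (11 - (2)·-3.7920) / (-5) = -3.7168
Iteration 3:
  x = (-12 - (-2)·-3.7168) / (5) = -3.8867
  y = (11 - (2)·-3.8867) / (-5) = -3.7547
Residual b − A·x = (-0.0759, -0.0001); ∞-norm = 0.0759

0.0759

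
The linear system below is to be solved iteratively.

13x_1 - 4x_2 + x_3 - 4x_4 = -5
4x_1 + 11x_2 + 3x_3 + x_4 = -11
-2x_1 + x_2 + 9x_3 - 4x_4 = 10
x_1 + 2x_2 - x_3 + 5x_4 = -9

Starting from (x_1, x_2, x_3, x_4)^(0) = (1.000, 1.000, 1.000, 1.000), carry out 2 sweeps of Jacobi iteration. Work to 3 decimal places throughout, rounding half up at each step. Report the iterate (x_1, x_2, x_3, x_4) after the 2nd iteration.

Iteration 1:
  x_1 = (-5 - (-4)·1.000 - (1)·1.000 - (-4)·1.000) / (13) = 0.154
  x_2 = (-11 - (4)·1.000 - (3)·1.000 - (1)·1.000) / (11) = -1.727
  x_3 = (10 - (-2)·1.000 - (1)·1.000 - (-4)·1.000) / (9) = 1.667
  x_4 = (-9 - (1)·1.000 - (2)·1.000 - (-1)·1.000) / (5) = -2.200
Iteration 2:
  x_1 = (-5 - (-4)·-1.727 - (1)·1.667 - (-4)·-2.200) / (13) = -1.721
  x_2 = (-11 - (4)·0.154 - (3)·1.667 - (1)·-2.200) / (11) = -1.311
  x_3 = (10 - (-2)·0.154 - (1)·-1.727 - (-4)·-2.200) / (9) = 0.359
  x_4 = (-9 - (1)·0.154 - (2)·-1.727 - (-1)·1.667) / (5) = -0.807

(-1.721, -1.311, 0.359, -0.807)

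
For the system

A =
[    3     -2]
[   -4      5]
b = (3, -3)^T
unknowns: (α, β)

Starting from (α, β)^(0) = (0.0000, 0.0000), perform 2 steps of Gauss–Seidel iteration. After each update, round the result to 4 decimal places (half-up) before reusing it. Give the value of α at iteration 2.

1.1333

Iteration 1:
  α = (3 - (-2)·0.0000) / (3) = 1.0000
  β = (-3 - (-4)·1.0000) / (5) = 0.2000
Iteration 2:
  α = (3 - (-2)·0.2000) / (3) = 1.1333
  β = (-3 - (-4)·1.1333) / (5) = 0.3066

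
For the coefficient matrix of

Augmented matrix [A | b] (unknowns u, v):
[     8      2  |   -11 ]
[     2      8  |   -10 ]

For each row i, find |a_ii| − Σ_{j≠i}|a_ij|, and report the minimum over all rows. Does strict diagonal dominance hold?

row 1: |8| − (2) = 6
row 2: |8| − (2) = 6
minimum over rows = 6 → strictly diagonally dominant (convergence guaranteed)

6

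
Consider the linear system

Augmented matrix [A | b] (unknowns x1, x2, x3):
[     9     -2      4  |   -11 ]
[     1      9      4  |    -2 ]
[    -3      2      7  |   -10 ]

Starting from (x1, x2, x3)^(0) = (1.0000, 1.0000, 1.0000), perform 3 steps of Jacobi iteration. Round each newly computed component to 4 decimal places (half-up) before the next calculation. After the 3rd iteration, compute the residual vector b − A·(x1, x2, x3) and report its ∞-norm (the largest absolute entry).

1.2361

Iteration 1:
  x1 = (-11 - (-2)·1.0000 - (4)·1.0000) / (9) = -1.4444
  x2 = (-2 - (1)·1.0000 - (4)·1.0000) / (9) = -0.7778
  x3 = (-10 - (-3)·1.0000 - (2)·1.0000) / (7) = -1.2857
Iteration 2:
  x1 = (-11 - (-2)·-0.7778 - (4)·-1.2857) / (9) = -0.8236
  x2 = (-2 - (1)·-1.4444 - (4)·-1.2857) / (9) = 0.5097
  x3 = (-10 - (-3)·-1.4444 - (2)·-0.7778) / (7) = -1.8254
Iteration 3:
  x1 = (-11 - (-2)·0.5097 - (4)·-1.8254) / (9) = -0.2977
  x2 = (-2 - (1)·-0.8236 - (4)·-1.8254) / (9) = 0.6806
  x3 = (-10 - (-3)·-0.8236 - (2)·0.5097) / (7) = -1.9272
Residual b − A·x = (0.7493, -0.1189, 1.2361); ∞-norm = 1.2361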